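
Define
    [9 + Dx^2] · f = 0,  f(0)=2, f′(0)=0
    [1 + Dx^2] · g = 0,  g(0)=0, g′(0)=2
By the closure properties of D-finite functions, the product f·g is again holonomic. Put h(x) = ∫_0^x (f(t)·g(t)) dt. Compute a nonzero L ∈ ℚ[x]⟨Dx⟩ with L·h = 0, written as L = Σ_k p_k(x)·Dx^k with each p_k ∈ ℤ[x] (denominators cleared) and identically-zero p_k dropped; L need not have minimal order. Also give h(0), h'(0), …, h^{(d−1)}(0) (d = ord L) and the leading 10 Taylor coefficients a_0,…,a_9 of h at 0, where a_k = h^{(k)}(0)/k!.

f: a_k = 2, 0, -9, 0, 27/4, 0, -81/40, 0, 729/2240, 0, …
g: a_k = 0, 2, 0, -1/3, 0, 1/60, 0, -1/2520, 0, 1/181440, …
L₀ := L_f ⊗_s L_g (sym. prod.), ord ≤ 4.
h=∫₀ˣh₀: take L = L₀·Dx.
L = 64·Dx + 20·Dx^3 + Dx^5  (order 5).
h: a_k = 0, 0, 2, 0, -14/3, 0, 124/45, 0, -254/315, 0, …
ICs: h(0) = 0, h′(0) = 0, h′′(0) = 4, h′′′(0) = 0, h′′′′(0) = -112.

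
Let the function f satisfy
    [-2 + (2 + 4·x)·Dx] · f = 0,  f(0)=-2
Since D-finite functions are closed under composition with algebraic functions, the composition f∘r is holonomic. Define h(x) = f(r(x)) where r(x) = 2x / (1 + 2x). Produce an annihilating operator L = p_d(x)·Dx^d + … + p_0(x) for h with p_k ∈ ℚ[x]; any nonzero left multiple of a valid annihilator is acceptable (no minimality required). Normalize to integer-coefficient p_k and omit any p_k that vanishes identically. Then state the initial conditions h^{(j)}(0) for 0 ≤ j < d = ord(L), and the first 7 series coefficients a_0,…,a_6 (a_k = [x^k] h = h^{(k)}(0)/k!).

f: a_k = -2, -2, 1, -1, 5/4, -7/4, 21/8, …
L₀ from L_f via x↦r, Dx↦r'^{-1}Dx.
L = -2 + (1 + 8·x + 12·x^2)·Dx  (order 1).
h: a_k = -2, -4, 12, -40, 148, -600, 2616, …
ICs: h(0) = -2.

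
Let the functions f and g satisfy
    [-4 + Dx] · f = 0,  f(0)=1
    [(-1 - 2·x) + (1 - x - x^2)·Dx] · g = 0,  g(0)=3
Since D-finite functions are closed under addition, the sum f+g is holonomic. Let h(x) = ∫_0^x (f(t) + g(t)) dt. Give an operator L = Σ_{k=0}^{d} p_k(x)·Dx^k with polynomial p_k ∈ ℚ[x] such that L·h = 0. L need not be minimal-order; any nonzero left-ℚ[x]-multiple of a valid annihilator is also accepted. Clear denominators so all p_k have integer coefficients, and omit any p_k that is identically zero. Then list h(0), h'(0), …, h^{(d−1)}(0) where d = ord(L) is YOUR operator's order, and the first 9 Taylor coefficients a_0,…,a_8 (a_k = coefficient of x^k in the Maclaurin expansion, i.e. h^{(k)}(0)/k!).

L = (8·x + 72·x^2 + 32·x^3)·Dx + (12 - 38·x - 22·x^2 + 32·x^3 + 16·x^4)·Dx^2 + (-3 + 9·x + x^2 - 10·x^3 - 4·x^4)·Dx^3  (order 3).
h: a_k = 0, 4, 7/2, 14/3, 59/12, 77/15, 244/45, 2011/315, 20869/2520, …
ICs: h(0) = 0, h′(0) = 4, h′′(0) = 7.

f: a_k = 1, 4, 8, 32/3, 32/3, 128/15, 256/45, 1024/315, 512/315, …
g: a_k = 3, 3, 6, 9, 15, 24, 39, 63, 102, …
L₀ := lclm(L_f,L_g); ord L₀ ≤ 1+1.
∫: right-multiply L₀ by Dx.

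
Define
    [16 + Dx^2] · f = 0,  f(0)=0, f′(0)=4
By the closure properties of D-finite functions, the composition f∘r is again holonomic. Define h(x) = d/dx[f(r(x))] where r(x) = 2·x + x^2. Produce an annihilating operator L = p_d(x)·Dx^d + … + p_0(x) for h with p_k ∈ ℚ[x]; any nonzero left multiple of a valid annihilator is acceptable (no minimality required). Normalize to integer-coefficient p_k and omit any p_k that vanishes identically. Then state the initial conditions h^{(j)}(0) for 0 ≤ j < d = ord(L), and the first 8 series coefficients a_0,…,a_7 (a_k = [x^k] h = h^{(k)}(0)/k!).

f: a_k = 0, 4, 0, -32/3, 0, 128/15, 0, -1024/315, …
L₀ from L_f via x↦r, Dx↦r'^{-1}Dx.
Differentiate: ansatz ord ≤ ord L₀ ⇒ L.
L = (67 + 256·x + 384·x^2 + 256·x^3 + 64·x^4) + (-3 - 3·x)·Dx + (1 + 2·x + x^2)·Dx^2  (order 2).
h: a_k = 8, 8, -256, -512, 3136/3, 4032, 83968/45, -401408/45, …
ICs: h(0) = 8, h′(0) = 8.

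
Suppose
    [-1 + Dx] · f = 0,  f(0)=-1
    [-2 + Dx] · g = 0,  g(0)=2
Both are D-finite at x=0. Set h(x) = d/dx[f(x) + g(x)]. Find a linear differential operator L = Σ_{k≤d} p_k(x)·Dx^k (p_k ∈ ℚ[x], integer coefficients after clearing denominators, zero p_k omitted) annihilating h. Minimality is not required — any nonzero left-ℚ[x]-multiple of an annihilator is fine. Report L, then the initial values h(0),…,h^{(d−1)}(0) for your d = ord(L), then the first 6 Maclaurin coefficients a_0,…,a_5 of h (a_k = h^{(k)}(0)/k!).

L = 2 - 3·Dx + Dx^2  (order 2).
h: a_k = 3, 7, 15/2, 31/6, 21/8, 127/120, …
ICs: h(0) = 3, h′(0) = 7.

f: a_k = -1, -1, -1/2, -1/6, -1/24, -1/120, …
g: a_k = 2, 4, 4, 8/3, 4/3, 8/15, …
L₀ := lclm(L_f,L_g); ord L₀ ≤ 1+1.
h₀' ⇒ L via d/dx closure of L₀.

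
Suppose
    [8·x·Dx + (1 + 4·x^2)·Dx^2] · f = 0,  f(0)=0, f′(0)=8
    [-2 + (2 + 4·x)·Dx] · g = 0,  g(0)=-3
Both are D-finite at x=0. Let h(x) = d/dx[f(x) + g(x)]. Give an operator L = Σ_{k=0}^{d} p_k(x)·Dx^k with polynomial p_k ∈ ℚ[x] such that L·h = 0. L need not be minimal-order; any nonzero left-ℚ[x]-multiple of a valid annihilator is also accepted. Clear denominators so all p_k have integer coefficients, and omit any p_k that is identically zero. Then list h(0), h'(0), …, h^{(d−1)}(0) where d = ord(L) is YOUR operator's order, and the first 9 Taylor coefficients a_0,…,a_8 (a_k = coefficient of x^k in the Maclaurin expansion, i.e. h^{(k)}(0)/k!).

L = (-8 - 40·x + 96·x^2 + 96·x^3) + (-11 - 32·x + 40·x^2 + 384·x^3 + 336·x^4)·Dx + (-1 + 6·x + 24·x^2 + 48·x^3 + 112·x^4 + 96·x^5)·Dx^2  (order 2).
h: a_k = 5, 3, -73/2, 15/2, 919/8, 189/8, -8885/16, 1287/16, 242839/128, …
ICs: h(0) = 5, h′(0) = 3.

f: a_k = 0, 8, 0, -32/3, 0, 128/5, 0, -512/7, 0, …
g: a_k = -3, -3, 3/2, -3/2, 15/8, -21/8, 63/16, -99/16, 1287/128, …
h₀=f+g: left-lcm gives L₀, ord ≤ 3.
h₀' ⇒ L via d/dx closure of L₀.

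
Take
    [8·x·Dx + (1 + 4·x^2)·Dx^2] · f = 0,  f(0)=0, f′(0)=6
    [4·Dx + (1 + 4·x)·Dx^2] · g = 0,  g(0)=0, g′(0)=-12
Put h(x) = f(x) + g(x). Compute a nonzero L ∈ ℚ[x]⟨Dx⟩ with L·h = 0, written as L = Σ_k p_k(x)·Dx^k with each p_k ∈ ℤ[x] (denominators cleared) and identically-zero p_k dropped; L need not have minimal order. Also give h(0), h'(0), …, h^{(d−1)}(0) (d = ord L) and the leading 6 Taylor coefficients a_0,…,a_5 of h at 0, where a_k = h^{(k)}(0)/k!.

L = (-8 - 96·x + 96·x^2 + 128·x^3)·Dx + (-10 - 16·x - 72·x^2 + 192·x^3 + 256·x^4)·Dx^2 + (-1 - 2·x + 8·x^2 + 8·x^3 + 48·x^4 + 64·x^5)·Dx^3  (order 3).
h: a_k = 0, -6, 24, -72, 192, -2976/5, …
ICs: h(0) = 0, h′(0) = -6, h′′(0) = 48.

f: a_k = 0, 6, 0, -8, 0, 96/5, …
g: a_k = 0, -12, 24, -64, 192, -3072/5, …
Weyl lclm of L_f,L_g ⇒ L₀ (ord ≤ 4).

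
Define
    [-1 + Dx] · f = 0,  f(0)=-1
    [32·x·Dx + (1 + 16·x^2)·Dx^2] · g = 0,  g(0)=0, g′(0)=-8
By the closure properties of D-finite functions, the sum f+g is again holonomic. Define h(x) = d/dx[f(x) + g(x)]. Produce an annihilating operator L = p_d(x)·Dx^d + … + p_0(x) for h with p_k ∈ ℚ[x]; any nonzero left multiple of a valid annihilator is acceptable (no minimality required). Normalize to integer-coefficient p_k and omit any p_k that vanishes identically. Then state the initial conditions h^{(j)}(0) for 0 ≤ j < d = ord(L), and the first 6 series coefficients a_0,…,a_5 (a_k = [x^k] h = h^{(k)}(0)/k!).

f: a_k = -1, -1, -1/2, -1/6, -1/24, -1/120, …
g: a_k = 0, -8, 0, 128/3, 0, -2048/5, …
Sum ⇒ L₀ = lclm(L_f,L_g) in ℚ(x)⟨Dx⟩.
Differentiate: ansatz ord ≤ ord L₀ ⇒ L.
L = (32 - 32·x - 1536·x^2 - 512·x^3) + (-33 + 1504·x^2 - 256·x^4)·Dx + (1 + 32·x + 32·x^2 + 512·x^3 + 256·x^4)·Dx^2  (order 2).
h: a_k = -9, -1, 255/2, -1/6, -49153/24, -1/120, …
ICs: h(0) = -9, h′(0) = -1.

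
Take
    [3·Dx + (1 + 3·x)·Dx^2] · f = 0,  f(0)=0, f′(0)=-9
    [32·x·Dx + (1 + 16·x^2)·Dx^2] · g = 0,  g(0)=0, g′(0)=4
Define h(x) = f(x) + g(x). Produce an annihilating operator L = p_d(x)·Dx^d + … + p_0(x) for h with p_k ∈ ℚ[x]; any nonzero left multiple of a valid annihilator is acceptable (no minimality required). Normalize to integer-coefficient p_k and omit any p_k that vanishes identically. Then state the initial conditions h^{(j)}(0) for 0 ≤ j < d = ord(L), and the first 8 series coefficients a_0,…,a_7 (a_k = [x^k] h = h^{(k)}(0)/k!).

L = (-96 - 864·x + 4608·x^2 + 4608·x^3)·Dx + (-50 - 192·x + 672·x^2 + 9216·x^3 + 9216·x^4)·Dx^2 + (-3 + 23·x + 96·x^2 + 512·x^3 + 2304·x^4 + 2304·x^5)·Dx^3  (order 3).
h: a_k = 0, -5, 27/2, -145/3, 243/4, 59, 729/2, -22945/7, …
ICs: h(0) = 0, h′(0) = -5, h′′(0) = 27.

f: a_k = 0, -9, 27/2, -27, 243/4, -729/5, 729/2, -6561/7, …
g: a_k = 0, 4, 0, -64/3, 0, 1024/5, 0, -16384/7, …
Weyl lclm of L_f,L_g ⇒ L₀ (ord ≤ 4).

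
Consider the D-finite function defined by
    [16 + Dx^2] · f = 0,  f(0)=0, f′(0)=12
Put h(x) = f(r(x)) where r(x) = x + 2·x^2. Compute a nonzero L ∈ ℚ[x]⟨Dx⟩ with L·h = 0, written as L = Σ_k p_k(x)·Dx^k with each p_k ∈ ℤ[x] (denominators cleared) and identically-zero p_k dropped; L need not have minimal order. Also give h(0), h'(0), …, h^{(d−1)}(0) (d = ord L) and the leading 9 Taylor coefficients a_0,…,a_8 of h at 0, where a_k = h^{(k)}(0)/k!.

L = (16 + 192·x + 768·x^2 + 1024·x^3) - 4·Dx + (1 + 4·x)·Dx^2  (order 2).
h: a_k = 0, 12, 24, -32, -192, -1792/5, 0, 106496/105, 28672/15, …
ICs: h(0) = 0, h′(0) = 12.

f: a_k = 0, 12, 0, -32, 0, 128/5, 0, -1024/105, 0, …
Substitute x→r, Dx→(1/r')Dx; clear ⇒ L₀.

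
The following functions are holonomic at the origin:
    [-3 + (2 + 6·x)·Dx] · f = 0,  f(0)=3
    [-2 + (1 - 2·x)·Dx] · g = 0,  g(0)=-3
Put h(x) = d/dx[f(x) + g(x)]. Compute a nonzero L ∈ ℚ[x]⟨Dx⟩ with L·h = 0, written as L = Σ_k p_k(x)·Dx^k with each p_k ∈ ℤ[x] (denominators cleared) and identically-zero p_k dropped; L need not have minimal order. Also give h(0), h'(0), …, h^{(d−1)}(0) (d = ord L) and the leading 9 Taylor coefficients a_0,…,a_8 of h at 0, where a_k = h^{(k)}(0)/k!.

L = (-252 - 216·x) + (-69 - 684·x - 756·x^2)·Dx + (22 + 58·x - 96·x^2 - 216·x^3)·Dx^2  (order 2).
h: a_k = -3/2, -123/4, -909/16, -7359/32, -97365/256, -727605/512, -3989433/2048, -33609831/4096, -525989349/65536, …
ICs: h(0) = -3/2, h′(0) = -123/4.

f: a_k = 3, 9/2, -27/8, 81/16, -1215/128, 5103/256, -45927/1024, 216513/2048, -8444007/32768, …
g: a_k = -3, -6, -12, -24, -48, -96, -192, -384, -768, …
h₀=f+g: left-lcm gives L₀, ord ≤ 2.
Derive L from L₀ (diff closure).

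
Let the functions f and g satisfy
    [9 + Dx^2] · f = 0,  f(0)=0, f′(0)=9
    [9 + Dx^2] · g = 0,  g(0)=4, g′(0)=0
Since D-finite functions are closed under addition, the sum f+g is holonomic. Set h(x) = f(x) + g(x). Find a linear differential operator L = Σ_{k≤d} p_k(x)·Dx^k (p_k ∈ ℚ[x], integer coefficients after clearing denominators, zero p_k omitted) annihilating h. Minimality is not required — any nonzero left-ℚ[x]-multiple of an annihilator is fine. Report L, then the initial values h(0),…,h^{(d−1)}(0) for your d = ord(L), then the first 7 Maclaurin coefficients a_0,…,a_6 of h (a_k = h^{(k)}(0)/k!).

L = 9 + Dx^2  (order 2).
h: a_k = 4, 9, -18, -27/2, 27/2, 243/40, -81/20, …
ICs: h(0) = 4, h′(0) = 9.

f: a_k = 0, 9, 0, -27/2, 0, 243/40, 0, …
g: a_k = 4, 0, -18, 0, 27/2, 0, -81/20, …
L₀ := lclm(L_f,L_g); ord L₀ ≤ 2+2.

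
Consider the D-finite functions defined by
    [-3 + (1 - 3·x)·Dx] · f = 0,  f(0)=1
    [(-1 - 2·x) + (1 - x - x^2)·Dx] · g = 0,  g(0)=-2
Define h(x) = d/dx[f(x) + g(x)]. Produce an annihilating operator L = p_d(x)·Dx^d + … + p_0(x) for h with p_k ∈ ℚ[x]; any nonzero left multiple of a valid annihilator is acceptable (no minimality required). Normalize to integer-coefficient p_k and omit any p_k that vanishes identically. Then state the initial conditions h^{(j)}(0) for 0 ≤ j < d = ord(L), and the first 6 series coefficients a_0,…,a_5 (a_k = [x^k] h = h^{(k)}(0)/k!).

L = (54 + 72·x + 216·x^2 - 72·x^3 + 54·x^4) + (-18 - 30·x + 90·x^2 + 120·x^3 - 45·x^4 + 54·x^5)·Dx + (1 + 2·x - 25·x^2 + 30·x^3 - 3·x^5 + 9·x^6)·Dx^2  (order 2).
h: a_k = 1, 10, 63, 284, 1135, 4218, …
ICs: h(0) = 1, h′(0) = 10.

f: a_k = 1, 3, 9, 27, 81, 243, …
g: a_k = -2, -2, -4, -6, -10, -16, …
L₀ := lclm(L_f,L_g); ord L₀ ≤ 1+1.
h=h₀': d/dx-closure on L₀ ⇒ L.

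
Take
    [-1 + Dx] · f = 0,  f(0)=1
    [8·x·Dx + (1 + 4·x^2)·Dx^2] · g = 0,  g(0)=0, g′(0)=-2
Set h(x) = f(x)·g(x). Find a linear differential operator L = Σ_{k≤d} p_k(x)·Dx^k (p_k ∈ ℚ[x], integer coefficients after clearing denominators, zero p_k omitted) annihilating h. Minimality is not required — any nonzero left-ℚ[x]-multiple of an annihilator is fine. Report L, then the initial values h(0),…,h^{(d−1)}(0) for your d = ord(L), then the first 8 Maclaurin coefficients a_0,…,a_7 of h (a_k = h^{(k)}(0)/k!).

f: a_k = 1, 1, 1/2, 1/6, 1/24, 1/120, 1/720, 1/5040, …
g: a_k = 0, -2, 0, 8/3, 0, -32/5, 0, 128/7, …
L₀ := L_f ⊗_s L_g (sym. prod.), ord ≤ 2.
L = (1 - 8·x + 4·x^2) + (-2 + 8·x - 8·x^2)·Dx + (1 + 4·x^2)·Dx^2  (order 2).
h: a_k = 0, -2, -2, 5/3, 7/3, -103/20, -215/36, 12763/840, …
ICs: h(0) = 0, h′(0) = -2.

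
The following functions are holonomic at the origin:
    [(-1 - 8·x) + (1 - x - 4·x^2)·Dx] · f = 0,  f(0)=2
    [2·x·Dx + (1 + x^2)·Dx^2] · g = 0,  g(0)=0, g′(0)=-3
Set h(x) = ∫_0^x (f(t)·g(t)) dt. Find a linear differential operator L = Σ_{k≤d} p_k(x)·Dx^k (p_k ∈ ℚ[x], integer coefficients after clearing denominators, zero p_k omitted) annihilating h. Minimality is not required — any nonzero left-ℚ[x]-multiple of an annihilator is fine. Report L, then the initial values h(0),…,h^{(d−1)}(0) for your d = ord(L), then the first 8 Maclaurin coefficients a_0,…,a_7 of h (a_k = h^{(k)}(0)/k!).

f: a_k = 2, 2, 10, 18, 58, 130, 362, 882, …
g: a_k = 0, -3, 0, 1, 0, -3/5, 0, 3/7, …
Sym-product of L_f,L_g gives L₀ (≤ ord 2).
h=∫h₀ ⇒ L = L₀·Dx.
L = (8 + 2·x + 24·x^2)·Dx + (2 + 14·x + 4·x^2 + 24·x^3)·Dx^2 + (-1 + x + 3·x^2 + x^3 + 4·x^4)·Dx^3  (order 3).
h: a_k = 0, 0, -3, -2, -7, -52/5, -413/15, -1866/35, …
ICs: h(0) = 0, h′(0) = 0, h′′(0) = -6.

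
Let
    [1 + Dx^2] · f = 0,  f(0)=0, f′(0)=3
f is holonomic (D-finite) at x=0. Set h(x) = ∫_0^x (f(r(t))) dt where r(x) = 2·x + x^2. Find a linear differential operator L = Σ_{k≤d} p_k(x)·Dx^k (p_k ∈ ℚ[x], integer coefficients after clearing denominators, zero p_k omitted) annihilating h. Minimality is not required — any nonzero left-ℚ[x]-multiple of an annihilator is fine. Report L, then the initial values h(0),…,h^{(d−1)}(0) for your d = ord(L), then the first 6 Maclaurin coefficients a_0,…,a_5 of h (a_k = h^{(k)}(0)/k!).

f: a_k = 0, 3, 0, -1/2, 0, 1/40, …
Substitute x→r, Dx→(1/r')Dx; clear ⇒ L₀.
Integrate: L := L₀·Dx.
L = (4 + 12·x + 12·x^2 + 4·x^3)·Dx - Dx^2 + (1 + x)·Dx^3  (order 3).
h: a_k = 0, 0, 3, 1, -1, -6/5, …
ICs: h(0) = 0, h′(0) = 0, h′′(0) = 6.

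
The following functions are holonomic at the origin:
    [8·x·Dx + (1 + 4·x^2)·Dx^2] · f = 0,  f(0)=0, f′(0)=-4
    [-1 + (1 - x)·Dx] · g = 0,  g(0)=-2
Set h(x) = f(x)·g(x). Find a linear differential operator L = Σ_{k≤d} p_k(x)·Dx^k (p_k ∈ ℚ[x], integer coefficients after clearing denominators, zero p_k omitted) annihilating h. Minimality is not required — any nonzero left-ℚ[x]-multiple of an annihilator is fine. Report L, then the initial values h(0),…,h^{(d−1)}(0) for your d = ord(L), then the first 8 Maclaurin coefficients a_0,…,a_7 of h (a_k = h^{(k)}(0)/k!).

f: a_k = 0, -4, 0, 16/3, 0, -64/5, 0, 256/7, …
g: a_k = -2, -2, -2, -2, -2, -2, -2, -2, …
L₀ := L_f ⊗_s L_g (sym. prod.), ord ≤ 2.
L = 8·x + (2 - 8·x + 16·x^2)·Dx + (-1 + x - 4·x^2 + 4·x^3)·Dx^2  (order 2).
h: a_k = 0, 8, 8, -8/3, -8/3, 344/15, 344/15, -5272/105, …
ICs: h(0) = 0, h′(0) = 8.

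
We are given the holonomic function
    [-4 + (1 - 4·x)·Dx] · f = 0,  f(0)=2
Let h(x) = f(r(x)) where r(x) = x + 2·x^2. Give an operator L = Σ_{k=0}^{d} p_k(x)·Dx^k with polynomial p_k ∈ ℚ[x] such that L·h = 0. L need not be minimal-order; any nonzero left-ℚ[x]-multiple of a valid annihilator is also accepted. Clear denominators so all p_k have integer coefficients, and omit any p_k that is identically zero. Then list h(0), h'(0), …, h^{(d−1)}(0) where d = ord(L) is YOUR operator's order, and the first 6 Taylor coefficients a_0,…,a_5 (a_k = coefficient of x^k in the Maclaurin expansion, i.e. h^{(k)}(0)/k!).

L = (4 + 16·x) + (-1 + 4·x + 8·x^2)·Dx  (order 1).
h: a_k = 2, 8, 48, 256, 1408, 7680, …
ICs: h(0) = 2.

f: a_k = 2, 8, 32, 128, 512, 2048, …
h₀=f(r): pull back L_f along r ⇒ L₀.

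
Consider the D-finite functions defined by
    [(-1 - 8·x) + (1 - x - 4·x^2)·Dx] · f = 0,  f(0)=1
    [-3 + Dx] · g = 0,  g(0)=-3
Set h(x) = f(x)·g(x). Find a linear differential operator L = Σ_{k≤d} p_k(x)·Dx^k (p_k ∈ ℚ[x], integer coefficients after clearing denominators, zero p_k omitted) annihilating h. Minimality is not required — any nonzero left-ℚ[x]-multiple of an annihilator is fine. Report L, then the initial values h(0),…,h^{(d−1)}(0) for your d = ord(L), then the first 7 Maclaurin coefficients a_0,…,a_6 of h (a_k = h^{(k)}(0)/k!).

L = (4 + 5·x - 12·x^2) + (-1 + x + 4·x^2)·Dx  (order 1).
h: a_k = -3, -12, -75/2, -99, -2073/8, -3306/5, -136059/80, …
ICs: h(0) = -3.

f: a_k = 1, 1, 5, 9, 29, 65, 181, …
g: a_k = -3, -9, -27/2, -27/2, -81/8, -243/40, -243/80, …
L₀ := L_f ⊗_s L_g (sym. prod.), ord ≤ 1.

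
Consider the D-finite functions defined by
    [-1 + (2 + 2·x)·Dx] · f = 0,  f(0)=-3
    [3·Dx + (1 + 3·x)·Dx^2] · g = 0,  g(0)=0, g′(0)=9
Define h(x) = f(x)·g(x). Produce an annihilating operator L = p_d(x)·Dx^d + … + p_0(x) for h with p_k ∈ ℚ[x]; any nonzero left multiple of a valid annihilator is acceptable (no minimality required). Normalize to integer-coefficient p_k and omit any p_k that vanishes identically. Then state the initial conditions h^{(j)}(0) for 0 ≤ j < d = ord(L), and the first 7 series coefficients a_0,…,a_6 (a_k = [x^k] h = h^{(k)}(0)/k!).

f: a_k = -3, -3/2, 3/8, -3/16, 15/128, -21/256, 63/1024, …
g: a_k = 0, 9, -27/2, 27, -243/4, 729/5, -729/2, …
L₀ := L_f ⊗_s L_g (sym. prod.), ord ≤ 2.
L = (-3 + 3·x) + (8 + 8·x)·Dx + (4 + 20·x + 28·x^2 + 12·x^3)·Dx^2  (order 2).
h: a_k = 0, -27, 27, -459/8, 135, -212841/640, 540567/640, …
ICs: h(0) = 0, h′(0) = -27.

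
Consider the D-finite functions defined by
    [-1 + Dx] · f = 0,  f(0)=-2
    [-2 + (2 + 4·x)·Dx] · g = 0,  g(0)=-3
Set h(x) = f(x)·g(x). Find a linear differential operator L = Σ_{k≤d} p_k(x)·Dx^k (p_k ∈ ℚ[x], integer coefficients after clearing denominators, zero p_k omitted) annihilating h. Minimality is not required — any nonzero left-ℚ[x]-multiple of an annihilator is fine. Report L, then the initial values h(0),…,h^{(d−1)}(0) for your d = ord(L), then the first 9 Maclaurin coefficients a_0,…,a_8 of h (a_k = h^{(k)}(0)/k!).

L = (-2 - 2·x) + (1 + 2·x)·Dx  (order 1).
h: a_k = 6, 12, 6, 4, -1, 14/5, -61/15, 694/105, -4591/420, …
ICs: h(0) = 6.

f: a_k = -2, -2, -1, -1/3, -1/12, -1/60, -1/360, -1/2520, -1/20160, …
g: a_k = -3, -3, 3/2, -3/2, 15/8, -21/8, 63/16, -99/16, 1287/128, …
L₀ := L_f ⊗_s L_g (sym. prod.), ord ≤ 1.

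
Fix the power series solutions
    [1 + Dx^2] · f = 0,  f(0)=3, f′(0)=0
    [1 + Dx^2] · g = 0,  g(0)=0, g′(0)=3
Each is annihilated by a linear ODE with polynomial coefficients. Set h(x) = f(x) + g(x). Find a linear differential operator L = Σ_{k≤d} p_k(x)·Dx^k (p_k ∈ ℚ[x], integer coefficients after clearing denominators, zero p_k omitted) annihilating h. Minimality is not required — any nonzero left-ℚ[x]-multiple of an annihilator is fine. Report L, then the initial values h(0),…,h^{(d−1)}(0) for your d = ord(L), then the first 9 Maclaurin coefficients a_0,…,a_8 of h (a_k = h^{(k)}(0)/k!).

L = 1 + Dx^2  (order 2).
h: a_k = 3, 3, -3/2, -1/2, 1/8, 1/40, -1/240, -1/1680, 1/13440, …
ICs: h(0) = 3, h′(0) = 3.

f: a_k = 3, 0, -3/2, 0, 1/8, 0, -1/240, 0, 1/13440, …
g: a_k = 0, 3, 0, -1/2, 0, 1/40, 0, -1/1680, 0, …
Weyl lclm of L_f,L_g ⇒ L₀ (ord ≤ 4).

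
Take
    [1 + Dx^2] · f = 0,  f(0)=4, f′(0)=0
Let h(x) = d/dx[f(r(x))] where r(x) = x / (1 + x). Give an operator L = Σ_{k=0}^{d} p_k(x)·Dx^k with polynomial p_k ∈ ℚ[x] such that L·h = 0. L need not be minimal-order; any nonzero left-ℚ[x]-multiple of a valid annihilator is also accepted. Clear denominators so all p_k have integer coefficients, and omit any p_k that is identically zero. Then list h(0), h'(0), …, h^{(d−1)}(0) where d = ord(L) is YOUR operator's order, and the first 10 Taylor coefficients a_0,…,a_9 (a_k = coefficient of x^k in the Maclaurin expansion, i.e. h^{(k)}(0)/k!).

f: a_k = 4, 0, -2, 0, 1/6, 0, -1/180, 0, 1/10080, 0, …
Substitute x→r, Dx→(1/r')Dx; clear ⇒ L₀.
Differentiate: ansatz ord ≤ ord L₀ ⇒ L.
L = (7 + 12·x + 6·x^2) + (6 + 18·x + 18·x^2 + 6·x^3)·Dx + (1 + 4·x + 6·x^2 + 4·x^3 + x^4)·Dx^2  (order 2).
h: a_k = 0, -4, 12, -70/3, 110/3, -1501/30, 609/10, -16699/252, 8791/140, -4260601/90720, …
ICs: h(0) = 0, h′(0) = -4.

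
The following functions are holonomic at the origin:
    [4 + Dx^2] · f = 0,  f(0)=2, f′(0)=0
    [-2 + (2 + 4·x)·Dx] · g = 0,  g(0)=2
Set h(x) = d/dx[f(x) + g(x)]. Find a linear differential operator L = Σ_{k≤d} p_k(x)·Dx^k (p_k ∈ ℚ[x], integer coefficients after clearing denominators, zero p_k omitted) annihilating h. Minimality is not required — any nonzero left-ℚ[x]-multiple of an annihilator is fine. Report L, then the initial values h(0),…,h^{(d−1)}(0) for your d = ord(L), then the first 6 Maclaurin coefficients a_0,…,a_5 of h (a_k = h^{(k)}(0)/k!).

f: a_k = 2, 0, -4, 0, 4/3, 0, …
g: a_k = 2, 2, -1, 1, -5/4, 7/4, …
Sum ⇒ L₀ = lclm(L_f,L_g) in ℚ(x)⟨Dx⟩.
Derive L from L₀ (diff closure).
L = (-76 - 64·x - 64·x^2) + (-28 - 120·x - 192·x^2 - 128·x^3)·Dx + (-19 - 16·x - 16·x^2)·Dx^2 + (-7 - 30·x - 48·x^2 - 32·x^3)·Dx^3  (order 3).
h: a_k = 2, -10, 3, 1/3, 35/4, -1009/60, …
ICs: h(0) = 2, h′(0) = -10, h′′(0) = 6.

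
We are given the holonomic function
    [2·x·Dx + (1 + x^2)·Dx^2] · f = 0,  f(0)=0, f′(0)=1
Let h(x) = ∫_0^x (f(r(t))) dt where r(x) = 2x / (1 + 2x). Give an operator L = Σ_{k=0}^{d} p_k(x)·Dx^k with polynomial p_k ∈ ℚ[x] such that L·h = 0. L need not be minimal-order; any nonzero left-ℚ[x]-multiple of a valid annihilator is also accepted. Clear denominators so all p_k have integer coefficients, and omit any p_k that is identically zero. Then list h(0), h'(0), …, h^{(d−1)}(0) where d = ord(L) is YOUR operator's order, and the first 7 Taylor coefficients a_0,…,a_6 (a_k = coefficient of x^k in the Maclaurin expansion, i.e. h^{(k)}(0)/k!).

L = (4 + 16·x)·Dx^2 + (1 + 4·x + 8·x^2)·Dx^3  (order 3).
h: a_k = 0, 0, 1, -4/3, 4/3, 0, -64/15, …
ICs: h(0) = 0, h′(0) = 0, h′′(0) = 2.

f: a_k = 0, 1, 0, -1/3, 0, 1/5, 0, …
Substitute x→r, Dx→(1/r')Dx; clear ⇒ L₀.
Integrate: L := L₀·Dx.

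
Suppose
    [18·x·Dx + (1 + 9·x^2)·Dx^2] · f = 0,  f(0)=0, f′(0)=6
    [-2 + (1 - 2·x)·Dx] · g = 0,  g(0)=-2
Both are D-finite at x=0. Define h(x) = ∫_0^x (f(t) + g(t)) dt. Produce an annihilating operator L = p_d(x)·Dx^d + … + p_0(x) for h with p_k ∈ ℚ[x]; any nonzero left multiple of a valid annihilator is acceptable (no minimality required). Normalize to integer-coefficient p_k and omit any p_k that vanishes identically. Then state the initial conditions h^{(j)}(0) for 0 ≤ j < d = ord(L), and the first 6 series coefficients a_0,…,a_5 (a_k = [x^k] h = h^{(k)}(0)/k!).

L = (36 - 288·x - 972·x^2)·Dx^2 + (-21 + 36·x - 9·x^2 - 972·x^3)·Dx^3 + (2 + 5·x + 45·x^3 - 162·x^4)·Dx^4  (order 4).
h: a_k = 0, -2, 1, -8/3, -17/2, -32/5, …
ICs: h(0) = 0, h′(0) = -2, h′′(0) = 2, h′′′(0) = -16.

f: a_k = 0, 6, 0, -18, 0, 486/5, …
g: a_k = -2, -4, -8, -16, -32, -64, …
f+g: L₀ = lclm(L_f,L_g), ord ≤ 2+1.
h=∫₀ˣh₀: take L = L₀·Dx.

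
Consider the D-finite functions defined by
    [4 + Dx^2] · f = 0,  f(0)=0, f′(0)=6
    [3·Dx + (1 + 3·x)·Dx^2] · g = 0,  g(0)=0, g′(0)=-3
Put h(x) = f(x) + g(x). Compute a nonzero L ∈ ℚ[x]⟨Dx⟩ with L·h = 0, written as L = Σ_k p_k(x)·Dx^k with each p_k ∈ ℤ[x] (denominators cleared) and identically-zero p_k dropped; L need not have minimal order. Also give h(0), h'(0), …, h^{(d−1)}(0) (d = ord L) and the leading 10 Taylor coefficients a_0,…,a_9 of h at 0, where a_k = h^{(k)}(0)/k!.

f: a_k = 0, 6, 0, -4, 0, 4/5, 0, -8/105, 0, 4/945, …
g: a_k = 0, -3, 9/2, -9, 81/4, -243/5, 243/2, -2187/7, 6561/8, -2187, …
h₀=f+g: left-lcm gives L₀, ord ≤ 4.
L = (348 + 144·x + 216·x^2)·Dx + (44 + 180·x + 216·x^2 + 216·x^3)·Dx^2 + (87 + 36·x + 54·x^2)·Dx^3 + (11 + 45·x + 54·x^2 + 54·x^3)·Dx^4  (order 4).
h: a_k = 0, 3, 9/2, -13, 81/4, -239/5, 243/2, -32813/105, 6561/8, -2066711/945, …
ICs: h(0) = 0, h′(0) = 3, h′′(0) = 9, h′′′(0) = -78.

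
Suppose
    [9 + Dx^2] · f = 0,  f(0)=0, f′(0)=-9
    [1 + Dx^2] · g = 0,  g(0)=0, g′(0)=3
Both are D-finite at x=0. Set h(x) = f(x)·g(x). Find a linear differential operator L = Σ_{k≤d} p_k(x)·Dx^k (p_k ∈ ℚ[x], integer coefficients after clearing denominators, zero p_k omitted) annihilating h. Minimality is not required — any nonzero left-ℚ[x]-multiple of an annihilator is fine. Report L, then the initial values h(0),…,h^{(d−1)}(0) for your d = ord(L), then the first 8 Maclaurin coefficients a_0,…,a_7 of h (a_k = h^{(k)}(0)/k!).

f: a_k = 0, -9, 0, 27/2, 0, -243/40, 0, 729/560, …
g: a_k = 0, 3, 0, -1/2, 0, 1/40, 0, -1/1680, …
Product ⇒ symmetric product L₀, ord ≤ 4.
L = 64 + 20·Dx^2 + Dx^4  (order 4).
h: a_k = 0, 0, -27, 0, 45, 0, -126/5, 0, …
ICs: h(0) = 0, h′(0) = 0, h′′(0) = -54, h′′′(0) = 0.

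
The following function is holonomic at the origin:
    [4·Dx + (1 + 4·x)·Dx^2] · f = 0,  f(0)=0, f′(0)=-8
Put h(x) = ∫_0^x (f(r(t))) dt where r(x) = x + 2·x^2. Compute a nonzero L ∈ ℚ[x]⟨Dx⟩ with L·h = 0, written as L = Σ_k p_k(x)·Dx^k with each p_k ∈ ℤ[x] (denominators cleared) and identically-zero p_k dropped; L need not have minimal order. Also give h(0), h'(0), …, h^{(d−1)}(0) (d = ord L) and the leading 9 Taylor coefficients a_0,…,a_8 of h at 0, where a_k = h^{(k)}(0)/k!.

f: a_k = 0, -8, 16, -128/3, 128, -2048/5, 4096/3, -32768/7, 16384, …
Change of var in L_f (x↦r) gives L₀.
h=∫₀ˣh₀: take L = L₀·Dx.
L = (16·x + 32·x^2)·Dx^2 + (1 + 8·x + 24·x^2 + 32·x^3)·Dx^3  (order 3).
h: a_k = 0, 0, -4, 0, 16/3, -64/5, 256/15, 0, -512/7, …
ICs: h(0) = 0, h′(0) = 0, h′′(0) = -8.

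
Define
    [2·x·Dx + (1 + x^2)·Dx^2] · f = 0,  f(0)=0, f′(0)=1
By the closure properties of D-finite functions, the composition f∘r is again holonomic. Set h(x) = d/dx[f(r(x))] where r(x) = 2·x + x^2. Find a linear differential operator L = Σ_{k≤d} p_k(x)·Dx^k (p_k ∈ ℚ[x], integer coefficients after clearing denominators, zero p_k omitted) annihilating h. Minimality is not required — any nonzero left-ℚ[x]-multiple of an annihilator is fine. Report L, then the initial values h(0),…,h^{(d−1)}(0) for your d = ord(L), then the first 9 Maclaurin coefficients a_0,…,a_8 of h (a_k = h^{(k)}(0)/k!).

f: a_k = 0, 1, 0, -1/3, 0, 1/5, 0, -1/7, 0, …
Change of var in L_f (x↦r) gives L₀.
h=h₀': d/dx-closure on L₀ ⇒ L.
L = (-1 + 8·x + 16·x^2 + 12·x^3 + 3·x^4) + (1 + x + 4·x^2 + 8·x^3 + 5·x^4 + x^5)·Dx  (order 1).
h: a_k = 2, 2, -8, -16, 22, 94, -16, -448, -334, …
ICs: h(0) = 2.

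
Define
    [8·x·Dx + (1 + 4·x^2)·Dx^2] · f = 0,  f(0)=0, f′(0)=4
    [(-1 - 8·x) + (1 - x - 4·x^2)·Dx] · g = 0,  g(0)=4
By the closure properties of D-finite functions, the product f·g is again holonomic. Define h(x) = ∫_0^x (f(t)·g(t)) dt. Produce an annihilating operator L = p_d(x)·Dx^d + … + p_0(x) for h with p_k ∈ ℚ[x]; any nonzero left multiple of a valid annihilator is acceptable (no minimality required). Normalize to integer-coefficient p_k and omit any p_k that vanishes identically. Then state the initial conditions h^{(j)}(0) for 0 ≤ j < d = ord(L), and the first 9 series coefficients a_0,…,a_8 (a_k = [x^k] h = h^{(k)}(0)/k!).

f: a_k = 0, 4, 0, -16/3, 0, 64/5, 0, -256/7, 0, …
g: a_k = 4, 4, 20, 36, 116, 260, 724, 1764, 4660, …
Sym-product of L_f,L_g gives L₀ (≤ ord 2).
∫: right-multiply L₀ by Dx.
L = (8 + 8·x + 96·x^2)·Dx + (2 + 8·x + 16·x^2 + 96·x^3)·Dx^2 + (-1 + x + 4·x^3 + 16·x^4)·Dx^3  (order 3).
h: a_k = 0, 0, 8, 16/3, 44/3, 368/15, 3064/45, 4496/35, 6266/21, …
ICs: h(0) = 0, h′(0) = 0, h′′(0) = 16.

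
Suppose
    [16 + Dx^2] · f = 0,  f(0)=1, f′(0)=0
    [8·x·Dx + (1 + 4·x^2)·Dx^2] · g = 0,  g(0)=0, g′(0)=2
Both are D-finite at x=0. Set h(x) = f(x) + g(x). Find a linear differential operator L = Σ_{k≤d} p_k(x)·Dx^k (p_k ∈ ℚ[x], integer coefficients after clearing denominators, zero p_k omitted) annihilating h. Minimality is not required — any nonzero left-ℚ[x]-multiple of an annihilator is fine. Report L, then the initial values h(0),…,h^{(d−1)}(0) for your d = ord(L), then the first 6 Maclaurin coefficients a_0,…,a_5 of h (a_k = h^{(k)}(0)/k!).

f: a_k = 1, 0, -8, 0, 32/3, 0, …
g: a_k = 0, 2, 0, -8/3, 0, 32/5, …
f+g: L₀ = lclm(L_f,L_g), ord ≤ 2+2.
L = (-512·x + 5120·x^3 + 4096·x^5)·Dx + (16 + 512·x^2 + 2304·x^4 + 2048·x^6)·Dx^2 + (-32·x + 320·x^3 + 256·x^5)·Dx^3 + (1 + 32·x^2 + 144·x^4 + 128·x^6)·Dx^4  (order 4).
h: a_k = 1, 2, -8, -8/3, 32/3, 32/5, …
ICs: h(0) = 1, h′(0) = 2, h′′(0) = -16, h′′′(0) = -16.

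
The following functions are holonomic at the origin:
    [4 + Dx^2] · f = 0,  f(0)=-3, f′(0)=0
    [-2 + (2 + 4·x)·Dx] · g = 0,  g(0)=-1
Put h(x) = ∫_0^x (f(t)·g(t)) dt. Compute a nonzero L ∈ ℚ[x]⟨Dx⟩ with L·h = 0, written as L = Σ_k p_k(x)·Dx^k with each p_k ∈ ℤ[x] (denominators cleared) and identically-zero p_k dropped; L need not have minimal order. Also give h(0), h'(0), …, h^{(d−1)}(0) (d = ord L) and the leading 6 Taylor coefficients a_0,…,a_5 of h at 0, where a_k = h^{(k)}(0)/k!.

L = (7 + 16·x + 16·x^2)·Dx + (-2 - 4·x)·Dx^2 + (1 + 4·x + 4·x^2)·Dx^3  (order 3).
h: a_k = 0, 3, 3/2, -5/2, -9/8, 5/8, …
ICs: h(0) = 0, h′(0) = 3, h′′(0) = 3.

f: a_k = -3, 0, 6, 0, -2, 0, …
g: a_k = -1, -1, 1/2, -1/2, 5/8, -7/8, …
Product ⇒ symmetric product L₀, ord ≤ 2.
Integrate: L := L₀·Dx.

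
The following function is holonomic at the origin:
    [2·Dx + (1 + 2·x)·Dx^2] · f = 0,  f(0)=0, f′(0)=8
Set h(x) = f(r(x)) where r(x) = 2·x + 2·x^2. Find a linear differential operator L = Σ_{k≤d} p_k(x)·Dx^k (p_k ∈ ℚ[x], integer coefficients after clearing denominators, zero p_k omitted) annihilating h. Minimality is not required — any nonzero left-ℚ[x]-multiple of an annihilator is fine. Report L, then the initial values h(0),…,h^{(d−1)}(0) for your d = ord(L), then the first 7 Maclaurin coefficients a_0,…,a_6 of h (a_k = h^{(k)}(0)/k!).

f: a_k = 0, 8, -8, 32/3, -16, 128/5, -128/3, …
h₀=f(r): pull back L_f along r ⇒ L₀.
L = 2·Dx + (1 + 2·x)·Dx^2  (order 2).
h: a_k = 0, 16, -16, 64/3, -32, 256/5, -256/3, …
ICs: h(0) = 0, h′(0) = 16.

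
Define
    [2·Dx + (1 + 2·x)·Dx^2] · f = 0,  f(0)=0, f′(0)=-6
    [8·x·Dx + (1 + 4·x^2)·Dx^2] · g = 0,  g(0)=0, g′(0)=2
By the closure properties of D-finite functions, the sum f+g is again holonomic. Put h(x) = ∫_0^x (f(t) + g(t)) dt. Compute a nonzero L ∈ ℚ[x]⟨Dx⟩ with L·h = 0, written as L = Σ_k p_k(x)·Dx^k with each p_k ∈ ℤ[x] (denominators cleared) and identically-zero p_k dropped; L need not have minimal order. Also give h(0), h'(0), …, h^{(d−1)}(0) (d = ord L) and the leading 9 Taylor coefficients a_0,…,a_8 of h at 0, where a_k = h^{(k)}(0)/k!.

f: a_k = 0, -6, 6, -8, 12, -96/5, 32, -384/7, 96, …
g: a_k = 0, 2, 0, -8/3, 0, 32/5, 0, -128/7, 0, …
f+g: L₀ = lclm(L_f,L_g), ord ≤ 2+2.
Integrate: L := L₀·Dx.
L = (-8 - 48·x + 96·x^2 + 64·x^3)·Dx^2 + (-8 - 16·x + 192·x^3 + 128·x^4)·Dx^3 + (-1 + 2·x + 8·x^2 + 16·x^3 + 48·x^4 + 32·x^5)·Dx^4  (order 4).
h: a_k = 0, 0, -2, 2, -8/3, 12/5, -32/15, 32/7, -64/7, …
ICs: h(0) = 0, h′(0) = 0, h′′(0) = -4, h′′′(0) = 12.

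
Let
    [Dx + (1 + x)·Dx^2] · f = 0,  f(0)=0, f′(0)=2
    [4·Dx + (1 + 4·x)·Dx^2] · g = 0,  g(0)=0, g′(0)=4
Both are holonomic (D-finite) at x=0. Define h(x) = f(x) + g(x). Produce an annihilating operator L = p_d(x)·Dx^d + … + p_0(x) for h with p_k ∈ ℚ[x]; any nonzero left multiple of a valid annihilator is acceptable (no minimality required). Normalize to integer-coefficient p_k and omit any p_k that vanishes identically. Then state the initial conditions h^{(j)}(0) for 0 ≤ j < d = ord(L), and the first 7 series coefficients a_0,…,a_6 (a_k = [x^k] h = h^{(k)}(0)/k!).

L = 8·Dx + (10 + 16·x)·Dx^2 + (1 + 5·x + 4·x^2)·Dx^3  (order 3).
h: a_k = 0, 6, -9, 22, -129/2, 1026/5, -683, …
ICs: h(0) = 0, h′(0) = 6, h′′(0) = -18.

f: a_k = 0, 2, -1, 2/3, -1/2, 2/5, -1/3, …
g: a_k = 0, 4, -8, 64/3, -64, 1024/5, -2048/3, …
Weyl lclm of L_f,L_g ⇒ L₀ (ord ≤ 4).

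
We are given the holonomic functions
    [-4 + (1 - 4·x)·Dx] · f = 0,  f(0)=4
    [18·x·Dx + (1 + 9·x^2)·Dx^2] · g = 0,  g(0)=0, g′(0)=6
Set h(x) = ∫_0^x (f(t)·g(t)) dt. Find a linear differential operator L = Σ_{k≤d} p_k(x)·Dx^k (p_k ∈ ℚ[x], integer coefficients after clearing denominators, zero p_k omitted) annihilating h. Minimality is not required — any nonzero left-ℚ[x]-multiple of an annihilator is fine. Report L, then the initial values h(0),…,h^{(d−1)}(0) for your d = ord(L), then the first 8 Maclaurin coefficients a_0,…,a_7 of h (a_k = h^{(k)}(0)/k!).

L = 72·x·Dx + (8 - 18·x + 144·x^2)·Dx^2 + (-1 + 4·x - 9·x^2 + 36·x^3)·Dx^3  (order 3).
h: a_k = 0, 0, 12, 32, 78, 1248/5, 4484/5, 107616/35, …
ICs: h(0) = 0, h′(0) = 0, h′′(0) = 24.

f: a_k = 4, 16, 64, 256, 1024, 4096, 16384, 65536, …
g: a_k = 0, 6, 0, -18, 0, 486/5, 0, -4374/7, …
L₀ := L_f ⊗_s L_g (sym. prod.), ord ≤ 2.
h=∫₀ˣh₀: take L = L₀·Dx.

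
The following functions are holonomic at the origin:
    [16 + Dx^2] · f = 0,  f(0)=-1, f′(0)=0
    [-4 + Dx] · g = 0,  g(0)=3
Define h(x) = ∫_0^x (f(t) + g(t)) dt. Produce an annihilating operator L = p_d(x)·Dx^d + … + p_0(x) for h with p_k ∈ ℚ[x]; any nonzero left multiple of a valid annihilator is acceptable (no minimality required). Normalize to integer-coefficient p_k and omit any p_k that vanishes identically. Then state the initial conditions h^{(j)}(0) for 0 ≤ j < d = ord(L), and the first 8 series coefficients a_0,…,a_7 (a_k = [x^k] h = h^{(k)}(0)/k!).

L = -64·Dx + 16·Dx^2 - 4·Dx^3 + Dx^4  (order 4).
h: a_k = 0, 2, 6, 32/3, 8, 64/15, 64/15, 1024/315, …
ICs: h(0) = 0, h′(0) = 2, h′′(0) = 12, h′′′(0) = 64.

f: a_k = -1, 0, 8, 0, -32/3, 0, 256/45, 0, …
g: a_k = 3, 12, 24, 32, 32, 128/5, 256/15, 1024/105, …
L₀ := lclm(L_f,L_g); ord L₀ ≤ 2+1.
∫: right-multiply L₀ by Dx.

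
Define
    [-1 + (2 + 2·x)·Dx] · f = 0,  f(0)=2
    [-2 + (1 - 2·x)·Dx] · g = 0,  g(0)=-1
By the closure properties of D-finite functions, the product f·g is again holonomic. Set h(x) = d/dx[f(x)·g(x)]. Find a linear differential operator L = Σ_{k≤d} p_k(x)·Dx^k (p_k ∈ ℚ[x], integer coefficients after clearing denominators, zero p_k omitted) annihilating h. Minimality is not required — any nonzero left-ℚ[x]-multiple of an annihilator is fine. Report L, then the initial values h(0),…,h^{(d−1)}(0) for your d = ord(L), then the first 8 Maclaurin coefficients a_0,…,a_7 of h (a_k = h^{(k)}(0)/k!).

L = (39 + 60·x + 12·x^2) + (-10 + 6·x + 24·x^2 + 8·x^3)·Dx  (order 1).
h: a_k = -5, -39/2, -471/8, -2507/16, -50175/128, -240777/256, -2247483/1024, -10273779/2048, …
ICs: h(0) = -5.

f: a_k = 2, 1, -1/4, 1/8, -5/64, 7/128, -21/512, 33/1024, …
g: a_k = -1, -2, -4, -8, -16, -32, -64, -128, …
Product ⇒ symmetric product L₀, ord ≤ 1.
h₀' ⇒ L via d/dx closure of L₀.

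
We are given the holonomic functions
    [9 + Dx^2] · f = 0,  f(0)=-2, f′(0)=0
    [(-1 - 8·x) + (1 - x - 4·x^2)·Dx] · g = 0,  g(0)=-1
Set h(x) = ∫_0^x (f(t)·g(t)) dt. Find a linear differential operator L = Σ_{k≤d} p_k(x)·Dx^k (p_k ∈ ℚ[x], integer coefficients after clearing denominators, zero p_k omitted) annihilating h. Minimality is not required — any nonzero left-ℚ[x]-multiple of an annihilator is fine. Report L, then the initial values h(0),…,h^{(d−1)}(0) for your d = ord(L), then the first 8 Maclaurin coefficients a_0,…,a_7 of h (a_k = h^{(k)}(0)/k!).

L = (-1 + 9·x + 36·x^2)·Dx + (2 + 16·x)·Dx^2 + (-1 + x + 4·x^2)·Dx^3  (order 3).
h: a_k = 0, 2, 1, 1/3, 9/4, 79/20, 223/24, 5309/280, …
ICs: h(0) = 0, h′(0) = 2, h′′(0) = 2.

f: a_k = -2, 0, 9, 0, -27/4, 0, 81/40, 0, …
g: a_k = -1, -1, -5, -9, -29, -65, -181, -441, …
h₀=f·g: eliminate ⇒ L₀, order ≤ 2·1.
h=∫h₀ ⇒ L = L₀·Dx.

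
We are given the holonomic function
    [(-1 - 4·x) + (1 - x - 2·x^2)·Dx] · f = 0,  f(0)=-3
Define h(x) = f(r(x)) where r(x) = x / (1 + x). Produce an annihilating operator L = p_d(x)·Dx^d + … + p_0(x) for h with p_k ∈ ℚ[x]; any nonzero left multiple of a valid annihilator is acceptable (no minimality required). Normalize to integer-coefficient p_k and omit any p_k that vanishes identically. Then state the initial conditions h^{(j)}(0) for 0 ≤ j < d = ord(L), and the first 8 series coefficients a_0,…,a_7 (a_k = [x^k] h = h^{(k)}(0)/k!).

L = (1 + 5·x) + (-1 - 2·x + x^2 + 2·x^3)·Dx  (order 1).
h: a_k = -3, -3, -6, 0, -12, 12, -36, 60, …
ICs: h(0) = -3.

f: a_k = -3, -3, -9, -15, -33, -63, -129, -255, …
h₀=f(r): pull back L_f along r ⇒ L₀.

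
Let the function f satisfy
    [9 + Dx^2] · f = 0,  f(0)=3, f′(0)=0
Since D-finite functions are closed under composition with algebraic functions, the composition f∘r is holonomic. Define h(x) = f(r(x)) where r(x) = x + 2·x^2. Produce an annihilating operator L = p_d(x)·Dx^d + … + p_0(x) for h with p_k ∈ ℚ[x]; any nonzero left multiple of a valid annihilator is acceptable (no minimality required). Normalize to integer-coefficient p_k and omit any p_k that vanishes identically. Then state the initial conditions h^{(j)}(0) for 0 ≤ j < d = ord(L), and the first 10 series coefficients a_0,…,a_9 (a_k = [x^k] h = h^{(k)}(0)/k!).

f: a_k = 3, 0, -27/2, 0, 81/8, 0, -243/80, 0, 2187/4480, 0, …
f∘r: x↦r, Dx↦Dx/r' in L_f ⇒ L₀.
L = (9 + 108·x + 432·x^2 + 576·x^3) - 4·Dx + (1 + 4·x)·Dx^2  (order 2).
h: a_k = 3, 0, -27/2, -54, -351/8, 81, 19197/80, 5751/20, -88533/4480, -133893/280, …
ICs: h(0) = 3, h′(0) = 0.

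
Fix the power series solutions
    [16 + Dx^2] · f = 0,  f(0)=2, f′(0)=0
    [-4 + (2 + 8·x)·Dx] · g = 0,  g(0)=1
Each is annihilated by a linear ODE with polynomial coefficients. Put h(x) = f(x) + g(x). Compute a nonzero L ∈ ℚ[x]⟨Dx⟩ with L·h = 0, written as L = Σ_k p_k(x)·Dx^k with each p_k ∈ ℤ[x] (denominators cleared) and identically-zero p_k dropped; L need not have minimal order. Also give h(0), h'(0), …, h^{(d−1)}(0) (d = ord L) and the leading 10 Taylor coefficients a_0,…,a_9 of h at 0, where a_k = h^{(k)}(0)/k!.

f: a_k = 2, 0, -16, 0, 64/3, 0, -512/45, 0, 1024/315, 0, …
g: a_k = 1, 2, -2, 4, -10, 28, -84, 264, -858, 2860, …
L₀ := lclm(L_f,L_g); ord L₀ ≤ 2+1.
L = (-224 - 1024·x - 2048·x^2) + (48 + 704·x + 3072·x^2 + 4096·x^3)·Dx + (-14 - 64·x - 128·x^2)·Dx^2 + (3 + 44·x + 192·x^2 + 256·x^3)·Dx^3  (order 3).
h: a_k = 3, 2, -18, 4, 34/3, 28, -4292/45, 264, -269246/315, 2860, …
ICs: h(0) = 3, h′(0) = 2, h′′(0) = -36.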